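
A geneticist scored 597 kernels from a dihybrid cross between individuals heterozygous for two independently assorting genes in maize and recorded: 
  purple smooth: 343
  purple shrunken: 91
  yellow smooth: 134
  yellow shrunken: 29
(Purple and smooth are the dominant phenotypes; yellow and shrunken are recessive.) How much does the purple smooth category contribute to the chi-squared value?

A dihybrid F₂ with independent assortment and complete dominance at both loci gives a 9:3:3:1 phenotypic ratio.
The 9:3:3:1 ratio has 16 parts, so with N = 597 the expected counts are:
  purple smooth: 597 × 9/16 = 335.8125
  purple shrunken: 597 × 3/16 = 111.9375
  yellow smooth: 597 × 3/16 = 111.9375
  yellow shrunken: 597 × 1/16 = 37.3125
Contribution of purple smooth: (343 − 335.8125)² / 335.8125 = 0.1538

0.154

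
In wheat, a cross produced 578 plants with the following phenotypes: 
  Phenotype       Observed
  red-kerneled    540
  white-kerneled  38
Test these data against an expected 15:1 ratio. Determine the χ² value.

0.104

The 15:1 ratio has 16 parts, so with N = 578 the expected counts are:
  red-kerneled: 578 × 15/16 = 541.875
  white-kerneled: 578 × 1/16 = 36.125
χ² = Σ (O − E)² / E
  red-kerneled: (540 − 541.875)² / 541.875 = 0.0065
  white-kerneled: (38 − 36.125)² / 36.125 = 0.0973
χ² = 0.0065 + 0.0973 = 0.1038 ≈ 0.104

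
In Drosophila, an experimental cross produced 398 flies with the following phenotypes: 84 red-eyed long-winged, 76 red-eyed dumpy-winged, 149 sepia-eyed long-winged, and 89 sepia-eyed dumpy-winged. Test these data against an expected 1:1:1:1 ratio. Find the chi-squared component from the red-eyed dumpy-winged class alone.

5.550

Expected counts for N = 398 under a 1:1:1:1 ratio (total parts = 4):
  red-eyed long-winged: 398 × 1/4 = 99.5
  red-eyed dumpy-winged: 398 × 1/4 = 99.5
  sepia-eyed long-winged: 398 × 1/4 = 99.5
  sepia-eyed dumpy-winged: 398 × 1/4 = 99.5
Contribution of red-eyed dumpy-winged: (76 − 99.5)² / 99.5 = 5.5503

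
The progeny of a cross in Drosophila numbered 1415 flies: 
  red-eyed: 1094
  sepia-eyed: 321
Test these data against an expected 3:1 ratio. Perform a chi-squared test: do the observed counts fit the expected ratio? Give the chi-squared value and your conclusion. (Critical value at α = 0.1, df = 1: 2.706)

Total ratio parts = 4. Expected numbers out of 1415:
  red-eyed: 1415 × 3/4 = 1061.25
  sepia-eyed: 1415 × 1/4 = 353.75
χ² = Σ (O − E)² / E
  red-eyed: (1094 − 1061.25)² / 1061.25 = 1.0107
  sepia-eyed: (321 − 353.75)² / 353.75 = 3.0320
χ² = 1.0107 + 3.0320 = 4.0427 ≈ 4.043
Degrees of freedom = 2 − 1 = 1; critical value at α = 0.1 is 2.706.
Since 4.043 > 2.706, we reject the null hypothesis — the data do not fit the 3:1 ratio.

4.043; not consistent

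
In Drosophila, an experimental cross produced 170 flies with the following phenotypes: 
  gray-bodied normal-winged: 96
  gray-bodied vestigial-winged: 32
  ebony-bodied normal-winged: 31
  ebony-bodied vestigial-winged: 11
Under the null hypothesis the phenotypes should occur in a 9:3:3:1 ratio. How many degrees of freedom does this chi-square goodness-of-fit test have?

A goodness-of-fit test with 4 phenotype classes has df = 4 − 1 = 3.

3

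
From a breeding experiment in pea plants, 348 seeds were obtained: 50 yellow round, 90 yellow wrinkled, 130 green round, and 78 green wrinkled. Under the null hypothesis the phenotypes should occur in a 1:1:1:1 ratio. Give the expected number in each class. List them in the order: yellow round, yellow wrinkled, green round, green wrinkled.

87, 87, 87, 87

The 1:1:1:1 ratio has 4 parts, so with N = 348 the expected counts are:
  yellow round: 348 × 1/4 = 87
  yellow wrinkled: 348 × 1/4 = 87
  green round: 348 × 1/4 = 87
  green wrinkled: 348 × 1/4 = 87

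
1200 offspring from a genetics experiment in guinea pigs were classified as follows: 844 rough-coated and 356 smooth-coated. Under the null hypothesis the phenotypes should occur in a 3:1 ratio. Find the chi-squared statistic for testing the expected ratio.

13.938

Total ratio parts = 4. Expected numbers out of 1200:
  rough-coated: 1200 × 3/4 = 900
  smooth-coated: 1200 × 1/4 = 300
χ² = Σ (O − E)² / E
  rough-coated: (844 − 900)² / 900 = 3.4844
  smooth-coated: (356 − 300)² / 300 = 10.4533
χ² = 3.4844 + 10.4533 = 13.9377 ≈ 13.938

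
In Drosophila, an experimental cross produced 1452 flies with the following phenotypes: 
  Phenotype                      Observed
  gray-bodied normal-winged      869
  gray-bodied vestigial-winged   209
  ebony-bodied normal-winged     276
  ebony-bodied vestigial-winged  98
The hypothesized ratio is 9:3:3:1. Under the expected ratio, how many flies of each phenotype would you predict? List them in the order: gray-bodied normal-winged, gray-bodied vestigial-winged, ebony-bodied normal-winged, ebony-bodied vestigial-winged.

Total ratio parts = 16. Expected numbers out of 1452:
  gray-bodied normal-winged: 1452 × 9/16 = 816.75
  gray-bodied vestigial-winged: 1452 × 3/16 = 272.25
  ebony-bodied normal-winged: 1452 × 3/16 = 272.25
  ebony-bodied vestigial-winged: 1452 × 1/16 = 90.75

816.75, 272.25, 272.25, 90.75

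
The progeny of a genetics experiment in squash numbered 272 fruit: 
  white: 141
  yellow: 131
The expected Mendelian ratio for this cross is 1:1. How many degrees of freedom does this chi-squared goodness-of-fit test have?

1

A goodness-of-fit test with 2 phenotype classes has df = 2 − 1 = 1.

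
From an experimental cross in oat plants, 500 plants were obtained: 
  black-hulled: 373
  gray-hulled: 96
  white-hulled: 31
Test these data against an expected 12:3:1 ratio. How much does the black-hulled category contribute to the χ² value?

0.011

Total ratio parts = 16. Expected numbers out of 500:
  black-hulled: 500 × 12/16 = 375
  gray-hulled: 500 × 3/16 = 93.75
  white-hulled: 500 × 1/16 = 31.25
Contribution of black-hulled: (373 − 375)² / 375 = 0.0107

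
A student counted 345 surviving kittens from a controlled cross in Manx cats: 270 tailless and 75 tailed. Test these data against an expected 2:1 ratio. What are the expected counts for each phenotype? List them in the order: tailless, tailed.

230, 115

Under the 2:1 hypothesis (Σ ratio = 3, N = 345):
  tailless: 345 × 2/3 = 230
  tailed: 345 × 1/3 = 115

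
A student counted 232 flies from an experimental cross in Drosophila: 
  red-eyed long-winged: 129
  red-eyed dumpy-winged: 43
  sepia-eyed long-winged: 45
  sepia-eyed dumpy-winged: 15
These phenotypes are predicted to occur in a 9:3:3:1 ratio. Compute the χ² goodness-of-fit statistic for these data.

Total ratio parts = 16. Expected numbers out of 232:
  red-eyed long-winged: 232 × 9/16 = 130.5
  red-eyed dumpy-winged: 232 × 3/16 = 43.5
  sepia-eyed long-winged: 232 × 3/16 = 43.5
  sepia-eyed dumpy-winged: 232 × 1/16 = 14.5
χ² = Σ (O − E)² / E
  red-eyed long-winged: (129 − 130.5)² / 130.5 = 0.0172
  red-eyed dumpy-winged: (43 − 43.5)² / 43.5 = 0.0057
  sepia-eyed long-winged: (45 − 43.5)² / 43.5 = 0.0517
  sepia-eyed dumpy-winged: (15 − 14.5)² / 14.5 = 0.0172
χ² = 0.0172 + 0.0057 + 0.0517 + 0.0172 = 0.0918 ≈ 0.092

0.092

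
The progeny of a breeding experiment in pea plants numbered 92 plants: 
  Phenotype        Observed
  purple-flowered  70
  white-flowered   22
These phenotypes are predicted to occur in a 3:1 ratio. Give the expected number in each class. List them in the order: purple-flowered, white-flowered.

69, 23

Expected counts for N = 92 under a 3:1 ratio (total parts = 4):
  purple-flowered: 92 × 3/4 = 69
  white-flowered: 92 × 1/4 = 23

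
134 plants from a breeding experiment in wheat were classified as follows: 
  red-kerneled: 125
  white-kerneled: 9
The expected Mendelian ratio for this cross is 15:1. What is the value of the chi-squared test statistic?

Total ratio parts = 16. Expected numbers out of 134:
  red-kerneled: 134 × 15/16 = 125.625
  white-kerneled: 134 × 1/16 = 8.375
χ² = Σ (O − E)² / E
  red-kerneled: (125 − 125.625)² / 125.625 = 0.0031
  white-kerneled: (9 − 8.375)² / 8.375 = 0.0466
χ² = 0.0031 + 0.0466 = 0.0497 ≈ 0.050

0.050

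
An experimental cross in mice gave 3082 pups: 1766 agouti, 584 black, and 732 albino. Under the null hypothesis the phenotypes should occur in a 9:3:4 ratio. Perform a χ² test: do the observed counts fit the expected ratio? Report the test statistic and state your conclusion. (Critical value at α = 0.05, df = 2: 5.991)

2.593; consistent

The 9:3:4 ratio has 16 parts, so with N = 3082 the expected counts are:
  agouti: 3082 × 9/16 = 1733.625
  black: 3082 × 3/16 = 577.875
  albino: 3082 × 4/16 = 770.5
χ² = Σ (O − E)² / E
  agouti: (1766 − 1733.625)² / 1733.625 = 0.6046
  black: (584 − 577.875)² / 577.875 = 0.0649
  albino: (732 − 770.5)² / 770.5 = 1.9238
χ² = 0.6046 + 0.0649 + 1.9238 = 2.5933 ≈ 2.593
Degrees of freedom = 3 − 1 = 2; critical value at α = 0.05 is 5.991.
Since 2.593 < 5.991, we fail to reject the null hypothesis — the data are consistent with the 9:3:4 ratio.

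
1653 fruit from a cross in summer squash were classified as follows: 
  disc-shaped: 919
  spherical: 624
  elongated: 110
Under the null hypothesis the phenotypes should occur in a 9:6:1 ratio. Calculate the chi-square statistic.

Expected counts for N = 1653 under a 9:6:1 ratio (total parts = 16):
  disc-shaped: 1653 × 9/16 = 929.8125
  spherical: 1653 × 6/16 = 619.875
  elongated: 1653 × 1/16 = 103.3125
χ² = Σ (O − E)² / E
  disc-shaped: (919 − 929.8125)² / 929.8125 = 0.1257
  spherical: (624 − 619.875)² / 619.875 = 0.0275
  elongated: (110 − 103.3125)² / 103.3125 = 0.4329
χ² = 0.1257 + 0.0275 + 0.4329 = 0.5861 ≈ 0.586

0.586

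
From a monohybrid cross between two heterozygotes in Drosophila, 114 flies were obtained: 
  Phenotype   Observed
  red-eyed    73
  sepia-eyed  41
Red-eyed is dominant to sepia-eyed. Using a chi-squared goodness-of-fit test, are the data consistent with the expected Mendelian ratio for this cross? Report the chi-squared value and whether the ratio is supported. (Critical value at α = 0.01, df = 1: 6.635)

7.310; not consistent

For a monohybrid cross between heterozygotes with complete dominance, the expected phenotypic ratio is 3:1.
Expected counts for N = 114 under a 3:1 ratio (total parts = 4):
  red-eyed: 114 × 3/4 = 85.5
  sepia-eyed: 114 × 1/4 = 28.5
χ² = Σ (O − E)² / E
  red-eyed: (73 − 85.5)² / 85.5 = 1.8275
  sepia-eyed: (41 − 28.5)² / 28.5 = 5.4825
χ² = 1.8275 + 5.4825 = 7.310
Degrees of freedom = 2 − 1 = 1; critical value at α = 0.01 is 6.635.
Since 7.310 > 6.635, we reject the null hypothesis — the data do not fit the 3:1 ratio.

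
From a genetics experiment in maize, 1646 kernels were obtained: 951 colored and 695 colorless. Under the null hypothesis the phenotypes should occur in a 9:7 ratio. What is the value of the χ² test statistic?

1.558

The 9:7 ratio has 16 parts, so with N = 1646 the expected counts are:
  colored: 1646 × 9/16 = 925.875
  colorless: 1646 × 7/16 = 720.125
χ² = Σ (O − E)² / E
  colored: (951 − 925.875)² / 925.875 = 0.6818
  colorless: (695 − 720.125)² / 720.125 = 0.8766
χ² = 0.6818 + 0.8766 = 1.5584 ≈ 1.558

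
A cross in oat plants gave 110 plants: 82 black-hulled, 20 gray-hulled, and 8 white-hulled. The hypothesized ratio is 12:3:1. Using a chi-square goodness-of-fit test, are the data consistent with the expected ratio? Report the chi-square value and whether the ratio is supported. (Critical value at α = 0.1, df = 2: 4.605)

0.206; consistent

Total ratio parts = 16. Expected numbers out of 110:
  black-hulled: 110 × 12/16 = 82.5
  gray-hulled: 110 × 3/16 = 20.625
  white-hulled: 110 × 1/16 = 6.875
χ² = Σ (O − E)² / E
  black-hulled: (82 − 82.5)² / 82.5 = 0.0030
  gray-hulled: (20 − 20.625)² / 20.625 = 0.0189
  white-hulled: (8 − 6.875)² / 6.875 = 0.1841
χ² = 0.0030 + 0.0189 + 0.1841 = 0.206
Degrees of freedom = 3 − 1 = 2; critical value at α = 0.1 is 4.605.
Since 0.206 < 4.605, we fail to reject the null hypothesis — the data are consistent with the 12:3:1 ratio.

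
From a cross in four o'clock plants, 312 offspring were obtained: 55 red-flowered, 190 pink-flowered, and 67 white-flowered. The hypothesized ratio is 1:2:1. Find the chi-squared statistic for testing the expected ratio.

15.744

Total ratio parts = 4. Expected numbers out of 312:
  red-flowered: 312 × 1/4 = 78
  pink-flowered: 312 × 2/4 = 156
  white-flowered: 312 × 1/4 = 78
χ² = Σ (O − E)² / E
  red-flowered: (55 − 78)² / 78 = 6.7821
  pink-flowered: (190 − 156)² / 156 = 7.4103
  white-flowered: (67 − 78)² / 78 = 1.5513
χ² = 6.7821 + 7.4103 + 1.5513 = 15.7437 ≈ 15.744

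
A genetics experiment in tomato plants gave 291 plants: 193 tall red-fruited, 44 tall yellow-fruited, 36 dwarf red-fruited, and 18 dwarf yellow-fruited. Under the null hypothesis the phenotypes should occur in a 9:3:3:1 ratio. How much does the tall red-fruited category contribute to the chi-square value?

5.249

The 9:3:3:1 ratio has 16 parts, so with N = 291 the expected counts are:
  tall red-fruited: 291 × 9/16 = 163.6875
  tall yellow-fruited: 291 × 3/16 = 54.5625
  dwarf red-fruited: 291 × 3/16 = 54.5625
  dwarf yellow-fruited: 291 × 1/16 = 18.1875
Contribution of tall red-fruited: (193 − 163.6875)² / 163.6875 = 5.2492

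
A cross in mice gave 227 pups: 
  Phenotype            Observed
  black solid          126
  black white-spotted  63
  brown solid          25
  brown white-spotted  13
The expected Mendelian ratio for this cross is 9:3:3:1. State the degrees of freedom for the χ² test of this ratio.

3

A goodness-of-fit test with 4 phenotype classes has df = 4 − 1 = 3.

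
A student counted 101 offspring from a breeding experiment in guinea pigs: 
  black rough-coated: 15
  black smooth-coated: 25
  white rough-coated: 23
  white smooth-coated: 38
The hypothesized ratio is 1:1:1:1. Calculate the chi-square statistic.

10.802

Under the 1:1:1:1 hypothesis (Σ ratio = 4, N = 101):
  black rough-coated: 101 × 1/4 = 25.25
  black smooth-coated: 101 × 1/4 = 25.25
  white rough-coated: 101 × 1/4 = 25.25
  white smooth-coated: 101 × 1/4 = 25.25
χ² = Σ (O − E)² / E
  black rough-coated: (15 − 25.25)² / 25.25 = 4.1609
  black smooth-coated: (25 − 25.25)² / 25.25 = 0.0025
  white rough-coated: (23 − 25.25)² / 25.25 = 0.2005
  white smooth-coated: (38 − 25.25)² / 25.25 = 6.4381
χ² = 4.1609 + 0.0025 + 0.2005 + 6.4381 = 10.802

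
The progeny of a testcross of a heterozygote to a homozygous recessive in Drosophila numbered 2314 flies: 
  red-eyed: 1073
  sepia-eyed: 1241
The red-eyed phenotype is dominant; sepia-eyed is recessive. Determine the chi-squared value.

12.197

A testcross of a heterozygote (Aa × aa) gives a 1:1 phenotypic ratio.
Expected counts for N = 2314 under a 1:1 ratio (total parts = 2):
  red-eyed: 2314 × 1/2 = 1157
  sepia-eyed: 2314 × 1/2 = 1157
χ² = Σ (O − E)² / E
  red-eyed: (1073 − 1157)² / 1157 = 6.0985
  sepia-eyed: (1241 − 1157)² / 1157 = 6.0985
χ² = 6.0985 + 6.0985 = 12.197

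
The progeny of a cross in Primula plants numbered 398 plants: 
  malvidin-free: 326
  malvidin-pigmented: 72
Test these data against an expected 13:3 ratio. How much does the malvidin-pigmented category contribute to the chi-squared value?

0.092

Total ratio parts = 16. Expected numbers out of 398:
  malvidin-free: 398 × 13/16 = 323.375
  malvidin-pigmented: 398 × 3/16 = 74.625
Contribution of malvidin-pigmented: (72 − 74.625)² / 74.625 = 0.0923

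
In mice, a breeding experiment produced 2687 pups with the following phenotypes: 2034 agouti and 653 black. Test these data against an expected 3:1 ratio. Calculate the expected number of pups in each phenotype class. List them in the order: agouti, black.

The 3:1 ratio has 4 parts, so with N = 2687 the expected counts are:
  agouti: 2687 × 3/4 = 2015.25
  black: 2687 × 1/4 = 671.75

2015.25, 671.75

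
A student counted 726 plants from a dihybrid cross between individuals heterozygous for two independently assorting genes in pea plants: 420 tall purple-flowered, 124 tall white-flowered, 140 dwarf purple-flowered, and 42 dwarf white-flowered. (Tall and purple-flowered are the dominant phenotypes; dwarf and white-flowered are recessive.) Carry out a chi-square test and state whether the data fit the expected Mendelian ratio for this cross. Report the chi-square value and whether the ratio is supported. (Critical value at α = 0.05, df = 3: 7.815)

A dihybrid F₂ with independent assortment and complete dominance at both loci gives a 9:3:3:1 phenotypic ratio.
The 9:3:3:1 ratio has 16 parts, so with N = 726 the expected counts are:
  tall purple-flowered: 726 × 9/16 = 408.375
  tall white-flowered: 726 × 3/16 = 136.125
  dwarf purple-flowered: 726 × 3/16 = 136.125
  dwarf white-flowered: 726 × 1/16 = 45.375
χ² = Σ (O − E)² / E
  tall purple-flowered: (420 − 408.375)² / 408.375 = 0.3309
  tall white-flowered: (124 − 136.125)² / 136.125 = 1.0800
  dwarf purple-flowered: (140 − 136.125)² / 136.125 = 0.1103
  dwarf white-flowered: (42 − 45.375)² / 45.375 = 0.2510
χ² = 0.3309 + 1.0800 + 0.1103 + 0.2510 = 1.7722 ≈ 1.772
Degrees of freedom = 4 − 1 = 3; critical value at α = 0.05 is 7.815.
Since 1.772 < 7.815, we fail to reject the null hypothesis — the data are consistent with the 9:3:3:1 ratio.

1.772; consistent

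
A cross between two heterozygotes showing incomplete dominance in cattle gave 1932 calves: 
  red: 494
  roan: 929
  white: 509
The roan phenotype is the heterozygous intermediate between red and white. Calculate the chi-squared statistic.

3.067

With incomplete dominance, a heterozygote × heterozygote cross gives a 1:2:1 phenotypic ratio.
Expected counts for N = 1932 under a 1:2:1 ratio (total parts = 4):
  red: 1932 × 1/4 = 483
  roan: 1932 × 2/4 = 966
  white: 1932 × 1/4 = 483
χ² = Σ (O − E)² / E
  red: (494 − 483)² / 483 = 0.2505
  roan: (929 − 966)² / 966 = 1.4172
  white: (509 − 483)² / 483 = 1.3996
χ² = 0.2505 + 1.4172 + 1.3996 = 3.0673 ≈ 3.067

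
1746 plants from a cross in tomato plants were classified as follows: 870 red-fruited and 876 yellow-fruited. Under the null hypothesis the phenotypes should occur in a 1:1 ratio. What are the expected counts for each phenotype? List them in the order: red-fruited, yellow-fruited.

Total ratio parts = 2. Expected numbers out of 1746:
  red-fruited: 1746 × 1/2 = 873
  yellow-fruited: 1746 × 1/2 = 873

873, 873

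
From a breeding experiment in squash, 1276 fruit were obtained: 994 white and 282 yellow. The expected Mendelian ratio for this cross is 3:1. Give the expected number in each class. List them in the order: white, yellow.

957, 319

The 3:1 ratio has 4 parts, so with N = 1276 the expected counts are:
  white: 1276 × 3/4 = 957
  yellow: 1276 × 1/4 = 319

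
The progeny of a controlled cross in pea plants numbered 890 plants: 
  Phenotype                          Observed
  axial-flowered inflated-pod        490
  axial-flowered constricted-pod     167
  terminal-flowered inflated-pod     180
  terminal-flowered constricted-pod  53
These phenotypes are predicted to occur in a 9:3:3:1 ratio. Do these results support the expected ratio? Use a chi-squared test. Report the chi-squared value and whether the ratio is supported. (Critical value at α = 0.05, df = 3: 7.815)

Under the 9:3:3:1 hypothesis (Σ ratio = 16, N = 890):
  axial-flowered inflated-pod: 890 × 9/16 = 500.625
  axial-flowered constricted-pod: 890 × 3/16 = 166.875
  terminal-flowered inflated-pod: 890 × 3/16 = 166.875
  terminal-flowered constricted-pod: 890 × 1/16 = 55.625
χ² = Σ (O − E)² / E
  axial-flowered inflated-pod: (490 − 500.625)² / 500.625 = 0.2255
  axial-flowered constricted-pod: (167 − 166.875)² / 166.875 = 0.0001
  terminal-flowered inflated-pod: (180 − 166.875)² / 166.875 = 1.0323
  terminal-flowered constricted-pod: (53 − 55.625)² / 55.625 = 0.1239
χ² = 0.2255 + 0.0001 + 1.0323 + 0.1239 = 1.3818 ≈ 1.382
Degrees of freedom = 4 − 1 = 3; critical value at α = 0.05 is 7.815.
Since 1.382 < 7.815, we fail to reject the null hypothesis — the data are consistent with the 9:3:3:1 ratio.

1.382; consistent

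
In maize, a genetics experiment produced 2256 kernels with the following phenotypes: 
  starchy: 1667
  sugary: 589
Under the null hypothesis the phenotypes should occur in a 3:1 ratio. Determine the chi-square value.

1.478

Expected counts for N = 2256 under a 3:1 ratio (total parts = 4):
  starchy: 2256 × 3/4 = 1692
  sugary: 2256 × 1/4 = 564
χ² = Σ (O − E)² / E
  starchy: (1667 − 1692)² / 1692 = 0.3694
  sugary: (589 − 564)² / 564 = 1.1082
χ² = 0.3694 + 1.1082 = 1.4776 ≈ 1.478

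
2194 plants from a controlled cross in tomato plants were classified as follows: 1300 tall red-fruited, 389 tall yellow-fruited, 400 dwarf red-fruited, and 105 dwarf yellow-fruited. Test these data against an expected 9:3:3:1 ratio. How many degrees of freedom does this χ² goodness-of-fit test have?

A goodness-of-fit test with 4 phenotype classes has df = 4 − 1 = 3.

3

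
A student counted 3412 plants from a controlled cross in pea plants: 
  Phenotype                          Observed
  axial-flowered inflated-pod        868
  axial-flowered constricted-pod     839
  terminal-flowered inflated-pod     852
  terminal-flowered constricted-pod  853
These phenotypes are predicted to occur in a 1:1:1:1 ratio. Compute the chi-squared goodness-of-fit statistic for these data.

0.495

Expected counts for N = 3412 under a 1:1:1:1 ratio (total parts = 4):
  axial-flowered inflated-pod: 3412 × 1/4 = 853
  axial-flowered constricted-pod: 3412 × 1/4 = 853
  terminal-flowered inflated-pod: 3412 × 1/4 = 853
  terminal-flowered constricted-pod: 3412 × 1/4 = 853
χ² = Σ (O − E)² / E
  axial-flowered inflated-pod: (868 − 853)² / 853 = 0.2638
  axial-flowered constricted-pod: (839 − 853)² / 853 = 0.2298
  terminal-flowered inflated-pod: (852 − 853)² / 853 = 0.0012
  terminal-flowered constricted-pod: (853 − 853)² / 853 = 0.0000
χ² = 0.2638 + 0.2298 + 0.0012 + 0.0000 = 0.4948 ≈ 0.495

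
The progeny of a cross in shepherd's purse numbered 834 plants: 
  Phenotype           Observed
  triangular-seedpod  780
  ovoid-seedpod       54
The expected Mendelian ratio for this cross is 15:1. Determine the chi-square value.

0.072

The 15:1 ratio has 16 parts, so with N = 834 the expected counts are:
  triangular-seedpod: 834 × 15/16 = 781.875
  ovoid-seedpod: 834 × 1/16 = 52.125
χ² = Σ (O − E)² / E
  triangular-seedpod: (780 − 781.875)² / 781.875 = 0.0045
  ovoid-seedpod: (54 − 52.125)² / 52.125 = 0.0674
χ² = 0.0045 + 0.0674 = 0.0719 ≈ 0.072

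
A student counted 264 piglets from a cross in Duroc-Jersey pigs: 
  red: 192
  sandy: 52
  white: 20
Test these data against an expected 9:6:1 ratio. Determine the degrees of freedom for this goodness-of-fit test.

2

A goodness-of-fit test with 3 phenotype classes has df = 3 − 1 = 2.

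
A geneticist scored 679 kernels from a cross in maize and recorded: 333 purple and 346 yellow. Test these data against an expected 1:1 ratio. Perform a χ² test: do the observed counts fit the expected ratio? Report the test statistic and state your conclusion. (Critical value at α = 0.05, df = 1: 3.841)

Total ratio parts = 2. Expected numbers out of 679:
  purple: 679 × 1/2 = 339.5
  yellow: 679 × 1/2 = 339.5
χ² = Σ (O − E)² / E
  purple: (333 − 339.5)² / 339.5 = 0.1244
  yellow: (346 − 339.5)² / 339.5 = 0.1244
χ² = 0.1244 + 0.1244 = 0.2488 ≈ 0.249
Degrees of freedom = 2 − 1 = 1; critical value at α = 0.05 is 3.841.
Since 0.249 < 3.841, we fail to reject the null hypothesis — the data are consistent with the 1:1 ratio.

0.249; consistent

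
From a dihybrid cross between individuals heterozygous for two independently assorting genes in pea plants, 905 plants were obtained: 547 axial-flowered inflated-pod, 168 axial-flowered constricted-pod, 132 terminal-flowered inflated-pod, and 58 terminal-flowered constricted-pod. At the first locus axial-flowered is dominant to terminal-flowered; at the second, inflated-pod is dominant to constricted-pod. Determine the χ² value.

A dihybrid F₂ with independent assortment and complete dominance at both loci gives a 9:3:3:1 phenotypic ratio.
The 9:3:3:1 ratio has 16 parts, so with N = 905 the expected counts are:
  axial-flowered inflated-pod: 905 × 9/16 = 509.0625
  axial-flowered constricted-pod: 905 × 3/16 = 169.6875
  terminal-flowered inflated-pod: 905 × 3/16 = 169.6875
  terminal-flowered constricted-pod: 905 × 1/16 = 56.5625
χ² = Σ (O − E)² / E
  axial-flowered inflated-pod: (547 − 509.0625)² / 509.0625 = 2.8273
  axial-flowered constricted-pod: (168 − 169.6875)² / 169.6875 = 0.0168
  terminal-flowered inflated-pod: (132 − 169.6875)² / 169.6875 = 8.3704
  terminal-flowered constricted-pod: (58 − 56.5625)² / 56.5625 = 0.0365
χ² = 2.8273 + 0.0168 + 8.3704 + 0.0365 = 11.251

11.251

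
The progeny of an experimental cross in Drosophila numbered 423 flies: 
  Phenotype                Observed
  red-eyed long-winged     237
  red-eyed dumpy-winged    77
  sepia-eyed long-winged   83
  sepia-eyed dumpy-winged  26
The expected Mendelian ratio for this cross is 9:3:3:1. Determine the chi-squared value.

The 9:3:3:1 ratio has 16 parts, so with N = 423 the expected counts are:
  red-eyed long-winged: 423 × 9/16 = 237.9375
  red-eyed dumpy-winged: 423 × 3/16 = 79.3125
  sepia-eyed long-winged: 423 × 3/16 = 79.3125
  sepia-eyed dumpy-winged: 423 × 1/16 = 26.4375
χ² = Σ (O − E)² / E
  red-eyed long-winged: (237 − 237.9375)² / 237.9375 = 0.0037
  red-eyed dumpy-winged: (77 − 79.3125)² / 79.3125 = 0.0674
  sepia-eyed long-winged: (83 − 79.3125)² / 79.3125 = 0.1714
  sepia-eyed dumpy-winged: (26 − 26.4375)² / 26.4375 = 0.0072
χ² = 0.0037 + 0.0674 + 0.1714 + 0.0072 = 0.2497 ≈ 0.250

0.250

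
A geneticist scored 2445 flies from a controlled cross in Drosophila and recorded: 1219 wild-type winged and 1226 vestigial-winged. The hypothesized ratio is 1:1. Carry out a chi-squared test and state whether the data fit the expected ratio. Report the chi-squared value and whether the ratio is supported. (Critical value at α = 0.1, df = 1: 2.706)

0.020; consistent

Total ratio parts = 2. Expected numbers out of 2445:
  wild-type winged: 2445 × 1/2 = 1222.5
  vestigial-winged: 2445 × 1/2 = 1222.5
χ² = Σ (O − E)² / E
  wild-type winged: (1219 − 1222.5)² / 1222.5 = 0.0100
  vestigial-winged: (1226 − 1222.5)² / 1222.5 = 0.0100
χ² = 0.0100 + 0.0100 = 0.020
Degrees of freedom = 2 − 1 = 1; critical value at α = 0.1 is 2.706.
Since 0.020 < 2.706, we fail to reject the null hypothesis — the data are consistent with the 1:1 ratio.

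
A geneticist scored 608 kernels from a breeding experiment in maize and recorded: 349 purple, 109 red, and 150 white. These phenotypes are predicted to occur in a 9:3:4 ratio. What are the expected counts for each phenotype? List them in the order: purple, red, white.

The 9:3:4 ratio has 16 parts, so with N = 608 the expected counts are:
  purple: 608 × 9/16 = 342
  red: 608 × 3/16 = 114
  white: 608 × 4/16 = 152

342, 114, 152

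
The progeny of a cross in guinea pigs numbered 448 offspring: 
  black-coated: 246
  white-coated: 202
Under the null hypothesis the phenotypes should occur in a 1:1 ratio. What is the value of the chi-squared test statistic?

4.321

Under the 1:1 hypothesis (Σ ratio = 2, N = 448):
  black-coated: 448 × 1/2 = 224
  white-coated: 448 × 1/2 = 224
χ² = Σ (O − E)² / E
  black-coated: (246 − 224)² / 224 = 2.1607
  white-coated: (202 − 224)² / 224 = 2.1607
χ² = 2.1607 + 2.1607 = 4.3214 ≈ 4.321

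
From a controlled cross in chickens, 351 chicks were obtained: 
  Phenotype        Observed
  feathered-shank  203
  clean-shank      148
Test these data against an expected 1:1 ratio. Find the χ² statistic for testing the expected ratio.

8.618

The 1:1 ratio has 2 parts, so with N = 351 the expected counts are:
  feathered-shank: 351 × 1/2 = 175.5
  clean-shank: 351 × 1/2 = 175.5
χ² = Σ (O − E)² / E
  feathered-shank: (203 − 175.5)² / 175.5 = 4.3091
  clean-shank: (148 − 175.5)² / 175.5 = 4.3091
χ² = 4.3091 + 4.3091 = 8.6182 ≈ 8.618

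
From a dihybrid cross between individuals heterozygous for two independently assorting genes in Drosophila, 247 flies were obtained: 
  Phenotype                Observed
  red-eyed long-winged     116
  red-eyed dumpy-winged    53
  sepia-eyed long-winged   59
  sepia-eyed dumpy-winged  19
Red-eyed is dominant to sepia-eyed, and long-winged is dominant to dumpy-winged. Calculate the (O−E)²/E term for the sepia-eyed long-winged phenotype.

3.476

A dihybrid F₂ with independent assortment and complete dominance at both loci gives a 9:3:3:1 phenotypic ratio.
Expected counts for N = 247 under a 9:3:3:1 ratio (total parts = 16):
  red-eyed long-winged: 247 × 9/16 = 138.9375
  red-eyed dumpy-winged: 247 × 3/16 = 46.3125
  sepia-eyed long-winged: 247 × 3/16 = 46.3125
  sepia-eyed dumpy-winged: 247 × 1/16 = 15.4375
Contribution of sepia-eyed long-winged: (59 − 46.3125)² / 46.3125 = 3.4758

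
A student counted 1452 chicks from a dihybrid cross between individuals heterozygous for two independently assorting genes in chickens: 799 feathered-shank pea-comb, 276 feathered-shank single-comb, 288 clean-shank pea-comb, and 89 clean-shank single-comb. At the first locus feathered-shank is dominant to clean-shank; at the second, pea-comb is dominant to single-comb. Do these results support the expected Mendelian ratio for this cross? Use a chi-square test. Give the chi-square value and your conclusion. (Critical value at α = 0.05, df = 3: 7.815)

A dihybrid F₂ with independent assortment and complete dominance at both loci gives a 9:3:3:1 phenotypic ratio.
The 9:3:3:1 ratio has 16 parts, so with N = 1452 the expected counts are:
  feathered-shank pea-comb: 1452 × 9/16 = 816.75
  feathered-shank single-comb: 1452 × 3/16 = 272.25
  clean-shank pea-comb: 1452 × 3/16 = 272.25
  clean-shank single-comb: 1452 × 1/16 = 90.75
χ² = Σ (O − E)² / E
  feathered-shank pea-comb: (799 − 816.75)² / 816.75 = 0.3858
  feathered-shank single-comb: (276 − 272.25)² / 272.25 = 0.0517
  clean-shank pea-comb: (288 − 272.25)² / 272.25 = 0.9112
  clean-shank single-comb: (89 − 90.75)² / 90.75 = 0.0337
χ² = 0.3858 + 0.0517 + 0.9112 + 0.0337 = 1.3824 ≈ 1.382
Degrees of freedom = 4 − 1 = 3; critical value at α = 0.05 is 7.815.
Since 1.382 < 7.815, we fail to reject the null hypothesis — the data are consistent with the 9:3:3:1 ratio.

1.382; consistent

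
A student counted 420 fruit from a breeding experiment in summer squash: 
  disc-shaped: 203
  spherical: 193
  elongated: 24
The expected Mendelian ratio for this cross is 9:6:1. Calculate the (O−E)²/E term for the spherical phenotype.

8.002

Total ratio parts = 16. Expected numbers out of 420:
  disc-shaped: 420 × 9/16 = 236.25
  spherical: 420 × 6/16 = 157.5
  elongated: 420 × 1/16 = 26.25
Contribution of spherical: (193 − 157.5)² / 157.5 = 8.0016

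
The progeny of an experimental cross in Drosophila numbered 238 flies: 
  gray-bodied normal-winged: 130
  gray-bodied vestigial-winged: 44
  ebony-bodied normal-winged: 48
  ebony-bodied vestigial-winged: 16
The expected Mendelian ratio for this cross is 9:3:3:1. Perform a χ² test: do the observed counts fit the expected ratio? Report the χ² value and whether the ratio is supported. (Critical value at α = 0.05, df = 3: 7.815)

Under the 9:3:3:1 hypothesis (Σ ratio = 16, N = 238):
  gray-bodied normal-winged: 238 × 9/16 = 133.875
  gray-bodied vestigial-winged: 238 × 3/16 = 44.625
  ebony-bodied normal-winged: 238 × 3/16 = 44.625
  ebony-bodied vestigial-winged: 238 × 1/16 = 14.875
χ² = Σ (O − E)² / E
  gray-bodied normal-winged: (130 − 133.875)² / 133.875 = 0.1122
  gray-bodied vestigial-winged: (44 − 44.625)² / 44.625 = 0.0088
  ebony-bodied normal-winged: (48 − 44.625)² / 44.625 = 0.2553
  ebony-bodied vestigial-winged: (16 − 14.875)² / 14.875 = 0.0851
χ² = 0.1122 + 0.0088 + 0.2553 + 0.0851 = 0.4614 ≈ 0.461
Degrees of freedom = 4 − 1 = 3; critical value at α = 0.05 is 7.815.
Since 0.461 < 7.815, we fail to reject the null hypothesis — the data are consistent with the 9:3:3:1 ratio.

0.461; consistent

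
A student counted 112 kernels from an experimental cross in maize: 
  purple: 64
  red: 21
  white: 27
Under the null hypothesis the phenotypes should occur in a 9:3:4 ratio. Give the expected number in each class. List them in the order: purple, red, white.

63, 21, 28

Under the 9:3:4 hypothesis (Σ ratio = 16, N = 112):
  purple: 112 × 9/16 = 63
  red: 112 × 3/16 = 21
  white: 112 × 4/16 = 28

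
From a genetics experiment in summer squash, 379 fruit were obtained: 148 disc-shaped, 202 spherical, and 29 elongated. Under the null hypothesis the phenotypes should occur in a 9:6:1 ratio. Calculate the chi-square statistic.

46.349

Expected counts for N = 379 under a 9:6:1 ratio (total parts = 16):
  disc-shaped: 379 × 9/16 = 213.1875
  spherical: 379 × 6/16 = 142.125
  elongated: 379 × 1/16 = 23.6875
χ² = Σ (O − E)² / E
  disc-shaped: (148 − 213.1875)² / 213.1875 = 19.9327
  spherical: (202 − 142.125)² / 142.125 = 25.2244
  elongated: (29 − 23.6875)² / 23.6875 = 1.1915
χ² = 19.9327 + 25.2244 + 1.1915 = 46.3486 ≈ 46.349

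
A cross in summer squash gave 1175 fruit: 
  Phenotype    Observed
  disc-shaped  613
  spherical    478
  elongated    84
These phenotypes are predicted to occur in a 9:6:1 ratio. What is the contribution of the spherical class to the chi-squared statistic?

Expected counts for N = 1175 under a 9:6:1 ratio (total parts = 16):
  disc-shaped: 1175 × 9/16 = 660.9375
  spherical: 1175 × 6/16 = 440.625
  elongated: 1175 × 1/16 = 73.4375
Contribution of spherical: (478 − 440.625)² / 440.625 = 3.1702

3.170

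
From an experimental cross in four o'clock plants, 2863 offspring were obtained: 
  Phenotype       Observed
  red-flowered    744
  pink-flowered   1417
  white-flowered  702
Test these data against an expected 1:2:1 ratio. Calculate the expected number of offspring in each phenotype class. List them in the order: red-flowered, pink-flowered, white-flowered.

Expected counts for N = 2863 under a 1:2:1 ratio (total parts = 4):
  red-flowered: 2863 × 1/4 = 715.75
  pink-flowered: 2863 × 2/4 = 1431.5
  white-flowered: 2863 × 1/4 = 715.75

715.75, 1431.5, 715.75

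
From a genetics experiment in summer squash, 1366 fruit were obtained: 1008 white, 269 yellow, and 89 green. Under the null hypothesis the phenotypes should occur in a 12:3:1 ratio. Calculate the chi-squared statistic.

1.067

Under the 12:3:1 hypothesis (Σ ratio = 16, N = 1366):
  white: 1366 × 12/16 = 1024.5
  yellow: 1366 × 3/16 = 256.125
  green: 1366 × 1/16 = 85.375
χ² = Σ (O − E)² / E
  white: (1008 − 1024.5)² / 1024.5 = 0.2657
  yellow: (269 − 256.125)² / 256.125 = 0.6472
  green: (89 − 85.375)² / 85.375 = 0.1539
χ² = 0.2657 + 0.6472 + 0.1539 = 1.0668 ≈ 1.067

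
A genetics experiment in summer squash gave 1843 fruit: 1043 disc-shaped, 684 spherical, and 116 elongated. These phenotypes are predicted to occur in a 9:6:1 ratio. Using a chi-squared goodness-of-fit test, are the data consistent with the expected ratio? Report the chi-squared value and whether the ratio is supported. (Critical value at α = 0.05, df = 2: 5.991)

0.118; consistent

Under the 9:6:1 hypothesis (Σ ratio = 16, N = 1843):
  disc-shaped: 1843 × 9/16 = 1036.6875
  spherical: 1843 × 6/16 = 691.125
  elongated: 1843 × 1/16 = 115.1875
χ² = Σ (O − E)² / E
  disc-shaped: (1043 − 1036.6875)² / 1036.6875 = 0.0384
  spherical: (684 − 691.125)² / 691.125 = 0.0735
  elongated: (116 − 115.1875)² / 115.1875 = 0.0057
χ² = 0.0384 + 0.0735 + 0.0057 = 0.1176 ≈ 0.118
Degrees of freedom = 3 − 1 = 2; critical value at α = 0.05 is 5.991.
Since 0.118 < 5.991, we fail to reject the null hypothesis — the data are consistent with the 9:6:1 ratio.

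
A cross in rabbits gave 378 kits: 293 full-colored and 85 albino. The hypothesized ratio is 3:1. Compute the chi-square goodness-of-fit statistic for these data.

1.273

Expected counts for N = 378 under a 3:1 ratio (total parts = 4):
  full-colored: 378 × 3/4 = 283.5
  albino: 378 × 1/4 = 94.5
χ² = Σ (O − E)² / E
  full-colored: (293 − 283.5)² / 283.5 = 0.3183
  albino: (85 − 94.5)² / 94.5 = 0.9550
χ² = 0.3183 + 0.9550 = 1.2733 ≈ 1.273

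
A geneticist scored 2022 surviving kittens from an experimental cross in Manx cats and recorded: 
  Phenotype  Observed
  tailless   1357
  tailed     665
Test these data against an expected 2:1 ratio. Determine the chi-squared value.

0.180

Expected counts for N = 2022 under a 2:1 ratio (total parts = 3):
  tailless: 2022 × 2/3 = 1348
  tailed: 2022 × 1/3 = 674
χ² = Σ (O − E)² / E
  tailless: (1357 − 1348)² / 1348 = 0.0601
  tailed: (665 − 674)² / 674 = 0.1202
χ² = 0.0601 + 0.1202 = 0.1803 ≈ 0.180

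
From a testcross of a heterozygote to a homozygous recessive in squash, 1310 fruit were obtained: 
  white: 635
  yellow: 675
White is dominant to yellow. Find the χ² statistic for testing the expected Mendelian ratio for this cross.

A testcross of a heterozygote (Aa × aa) gives a 1:1 phenotypic ratio.
Under the 1:1 hypothesis (Σ ratio = 2, N = 1310):
  white: 1310 × 1/2 = 655
  yellow: 1310 × 1/2 = 655
χ² = Σ (O − E)² / E
  white: (635 − 655)² / 655 = 0.6107
  yellow: (675 − 655)² / 655 = 0.6107
χ² = 0.6107 + 0.6107 = 1.2214 ≈ 1.221

1.221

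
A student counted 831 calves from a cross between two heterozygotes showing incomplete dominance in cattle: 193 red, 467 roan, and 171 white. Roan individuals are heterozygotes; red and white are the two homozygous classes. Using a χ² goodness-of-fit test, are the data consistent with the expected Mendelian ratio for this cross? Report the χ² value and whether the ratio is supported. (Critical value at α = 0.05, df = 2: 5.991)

13.931; not consistent

With incomplete dominance, a heterozygote × heterozygote cross gives a 1:2:1 phenotypic ratio.
Under the 1:2:1 hypothesis (Σ ratio = 4, N = 831):
  red: 831 × 1/4 = 207.75
  roan: 831 × 2/4 = 415.5
  white: 831 × 1/4 = 207.75
χ² = Σ (O − E)² / E
  red: (193 − 207.75)² / 207.75 = 1.0472
  roan: (467 − 415.5)² / 415.5 = 6.3833
  white: (171 − 207.75)² / 207.75 = 6.5009
χ² = 1.0472 + 6.3833 + 6.5009 = 13.9314 ≈ 13.931
Degrees of freedom = 3 − 1 = 2; critical value at α = 0.05 is 5.991.
Since 13.931 > 5.991, we reject the null hypothesis — the data do not fit the 1:2:1 ratio.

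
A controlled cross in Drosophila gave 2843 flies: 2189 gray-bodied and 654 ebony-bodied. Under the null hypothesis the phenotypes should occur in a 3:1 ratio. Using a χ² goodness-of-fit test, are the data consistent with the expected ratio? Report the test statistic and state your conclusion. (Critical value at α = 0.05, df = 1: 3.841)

Under the 3:1 hypothesis (Σ ratio = 4, N = 2843):
  gray-bodied: 2843 × 3/4 = 2132.25
  ebony-bodied: 2843 × 1/4 = 710.75
χ² = Σ (O − E)² / E
  gray-bodied: (2189 − 2132.25)² / 2132.25 = 1.5104
  ebony-bodied: (654 − 710.75)² / 710.75 = 4.5312
χ² = 1.5104 + 4.5312 = 6.0416 ≈ 6.042
Degrees of freedom = 2 − 1 = 1; critical value at α = 0.05 is 3.841.
Since 6.042 > 3.841, we reject the null hypothesis — the data do not fit the 3:1 ratio.

6.042; not consistent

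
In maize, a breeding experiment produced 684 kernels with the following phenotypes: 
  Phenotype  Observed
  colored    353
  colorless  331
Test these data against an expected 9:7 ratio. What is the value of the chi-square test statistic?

Total ratio parts = 16. Expected numbers out of 684:
  colored: 684 × 9/16 = 384.75
  colorless: 684 × 7/16 = 299.25
χ² = Σ (O − E)² / E
  colored: (353 − 384.75)² / 384.75 = 2.6200
  colorless: (331 − 299.25)² / 299.25 = 3.3686
χ² = 2.6200 + 3.3686 = 5.9886 ≈ 5.989

5.989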